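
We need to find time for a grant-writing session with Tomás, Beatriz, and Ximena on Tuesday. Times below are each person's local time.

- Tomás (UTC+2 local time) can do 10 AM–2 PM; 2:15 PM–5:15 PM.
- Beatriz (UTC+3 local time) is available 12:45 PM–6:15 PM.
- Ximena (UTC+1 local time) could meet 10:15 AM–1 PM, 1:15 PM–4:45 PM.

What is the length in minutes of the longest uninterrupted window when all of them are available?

180

Tomás in UTC: 08:00-12:00, 12:15-15:15 (subtract 2h to convert from UTC+2).
Beatriz in UTC: 09:45-15:15 (subtract 3h to convert from UTC+3).
Ximena in UTC: 09:15-12:00, 12:15-15:45 (subtract 1h to convert from UTC+1).
Tomás ∩ Beatriz: 09:45-12:00, 12:15-15:15.
Tomás ∩ Beatriz ∩ Ximena: 09:45-12:00, 12:15-15:15.
The longest is 12:15-15:15 at 180 minutes.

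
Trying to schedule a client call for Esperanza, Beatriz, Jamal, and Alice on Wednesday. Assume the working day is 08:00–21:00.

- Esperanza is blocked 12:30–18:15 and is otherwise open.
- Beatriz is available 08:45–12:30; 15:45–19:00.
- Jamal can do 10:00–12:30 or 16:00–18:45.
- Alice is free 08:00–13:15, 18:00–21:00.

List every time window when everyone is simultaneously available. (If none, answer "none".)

Esperanza free: 08:00-12:30, 18:15-21:00 (invert busy blocks within the working day).
Beatriz free: 08:45-12:30, 15:45-19:00.
Jamal free: 10:00-12:30, 16:00-18:45.
Alice free: 08:00-13:15, 18:00-21:00.
Esperanza ∩ Beatriz: 08:45-12:30, 18:15-19:00.
Esperanza ∩ Beatriz ∩ Jamal: 10:00-12:30, 18:15-18:45.
Esperanza ∩ Beatriz ∩ Jamal ∩ Alice: 10:00-12:30, 18:15-18:45.
So the common availability across everyone is 10:00-12:30, 18:15-18:45.

10:00-12:30, 18:15-18:45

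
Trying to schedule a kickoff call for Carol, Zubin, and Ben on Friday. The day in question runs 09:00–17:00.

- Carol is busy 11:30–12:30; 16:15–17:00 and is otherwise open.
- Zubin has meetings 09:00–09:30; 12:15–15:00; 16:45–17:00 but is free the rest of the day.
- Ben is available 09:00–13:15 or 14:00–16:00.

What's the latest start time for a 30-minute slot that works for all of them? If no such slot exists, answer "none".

15:30

Carol free: 09:00-11:30, 12:30-16:15 (invert busy blocks within the working day).
Zubin free: 09:30-12:15, 15:00-16:45 (invert busy blocks within the working day).
Ben free: 09:00-13:15, 14:00-16:00.
Carol ∩ Zubin: 09:30-11:30, 15:00-16:15.
Carol ∩ Zubin ∩ Ben: 09:30-11:30, 15:00-16:00.
The last common window of at least 30 minutes is 15:00-16:00; a 30-minute meeting can start as late as 15:30 and still end by 16:00.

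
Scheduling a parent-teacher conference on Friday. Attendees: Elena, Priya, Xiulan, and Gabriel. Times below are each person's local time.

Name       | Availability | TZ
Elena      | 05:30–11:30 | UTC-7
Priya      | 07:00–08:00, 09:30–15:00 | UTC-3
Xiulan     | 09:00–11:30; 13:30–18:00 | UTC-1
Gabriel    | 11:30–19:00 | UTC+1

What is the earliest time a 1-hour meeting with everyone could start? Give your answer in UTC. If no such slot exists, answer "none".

14:30

Elena in UTC: 12:30-18:30 (add 7h to convert from UTC-7).
Priya in UTC: 10:00-11:00, 12:30-18:00 (add 3h to convert from UTC-3).
Xiulan in UTC: 10:00-12:30, 14:30-19:00 (add 1h to convert from UTC-1).
Gabriel in UTC: 10:30-18:00 (subtract 1h to convert from UTC+1).
Elena ∩ Priya: 12:30-18:00.
Elena ∩ Priya ∩ Xiulan: 14:30-18:00.
Elena ∩ Priya ∩ Xiulan ∩ Gabriel: 14:30-18:00.
Those are the intersection windows.
The first common window of at least 60 minutes is 14:30-18:00, so the earliest start is 14:30.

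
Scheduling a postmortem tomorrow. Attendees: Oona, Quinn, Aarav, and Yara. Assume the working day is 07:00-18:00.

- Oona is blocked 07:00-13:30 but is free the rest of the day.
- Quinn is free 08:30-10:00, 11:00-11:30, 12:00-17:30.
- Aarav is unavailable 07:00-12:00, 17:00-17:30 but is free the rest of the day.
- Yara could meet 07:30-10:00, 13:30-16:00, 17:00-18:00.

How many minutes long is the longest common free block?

150

Oona free: 13:30-18:00 (invert busy blocks within the working day).
Quinn free: 08:30-10:00, 11:00-11:30, 12:00-17:30.
Aarav free: 12:00-17:00, 17:30-18:00 (invert busy blocks within the working day).
Yara free: 07:30-10:00, 13:30-16:00, 17:00-18:00.
Oona ∩ Quinn: 13:30-17:30.
Oona ∩ Quinn ∩ Aarav: 13:30-17:00.
Oona ∩ Quinn ∩ Aarav ∩ Yara: 13:30-16:00.
The longest is 13:30-16:00 at 150 minutes.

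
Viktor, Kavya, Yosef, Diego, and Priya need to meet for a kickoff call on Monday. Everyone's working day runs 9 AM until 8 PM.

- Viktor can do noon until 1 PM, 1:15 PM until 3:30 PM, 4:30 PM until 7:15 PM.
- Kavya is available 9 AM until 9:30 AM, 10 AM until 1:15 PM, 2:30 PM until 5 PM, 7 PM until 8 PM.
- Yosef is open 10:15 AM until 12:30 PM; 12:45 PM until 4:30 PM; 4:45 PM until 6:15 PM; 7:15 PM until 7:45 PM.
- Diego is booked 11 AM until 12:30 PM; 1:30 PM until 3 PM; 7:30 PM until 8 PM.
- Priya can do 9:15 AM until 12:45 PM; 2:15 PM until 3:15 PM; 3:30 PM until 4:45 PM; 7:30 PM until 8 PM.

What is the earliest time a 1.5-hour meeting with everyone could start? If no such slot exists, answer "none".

none

Viktor free: 12:00-13:00, 13:15-15:30, 16:30-19:15.
Kavya free: 09:00-09:30, 10:00-13:15, 14:30-17:00, 19:00-20:00.
Yosef free: 10:15-12:30, 12:45-16:30, 16:45-18:15, 19:15-19:45.
Diego free: 09:00-11:00, 12:30-13:30, 15:00-19:30 (invert busy blocks within the working day).
Priya free: 09:15-12:45, 14:15-15:15, 15:30-16:45, 19:30-20:00.
Viktor ∩ Kavya: 12:00-13:00, 14:30-15:30, 16:30-17:00, 19:00-19:15.
Viktor ∩ Kavya ∩ Yosef: 12:00-12:30, 12:45-13:00, 14:30-15:30, 16:45-17:00.
Viktor ∩ Kavya ∩ Yosef ∩ Diego: 12:45-13:00, 15:00-15:30, 16:45-17:00.
Viktor ∩ Kavya ∩ Yosef ∩ Diego ∩ Priya: 15:00-15:15.
So the common availability across everyone is 15:00-15:15.
No common window is at least 90 minutes long.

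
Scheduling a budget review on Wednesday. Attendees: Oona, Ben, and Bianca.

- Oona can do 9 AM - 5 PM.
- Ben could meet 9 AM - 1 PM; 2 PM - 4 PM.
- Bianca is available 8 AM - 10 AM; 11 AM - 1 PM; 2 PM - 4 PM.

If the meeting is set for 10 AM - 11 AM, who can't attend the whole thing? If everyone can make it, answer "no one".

Bianca

Oona: free for 10:00-11:00. Ben: free for 10:00-11:00. Bianca: not fully free for 10:00-11:00.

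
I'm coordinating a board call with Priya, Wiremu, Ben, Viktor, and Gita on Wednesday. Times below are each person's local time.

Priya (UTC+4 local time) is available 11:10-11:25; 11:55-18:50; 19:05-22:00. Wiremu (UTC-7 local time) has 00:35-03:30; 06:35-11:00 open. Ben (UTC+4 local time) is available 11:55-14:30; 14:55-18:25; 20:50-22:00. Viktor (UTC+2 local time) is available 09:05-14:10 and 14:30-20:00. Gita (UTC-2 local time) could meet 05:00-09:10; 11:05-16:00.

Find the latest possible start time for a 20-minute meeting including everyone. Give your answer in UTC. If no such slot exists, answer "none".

17:40

Priya in UTC: 07:10-07:25, 07:55-14:50, 15:05-18:00 (subtract 4h to convert from UTC+4).
Wiremu in UTC: 07:35-10:30, 13:35-18:00 (add 7h to convert from UTC-7).
Ben in UTC: 07:55-10:30, 10:55-14:25, 16:50-18:00 (subtract 4h to convert from UTC+4).
Viktor in UTC: 07:05-12:10, 12:30-18:00 (subtract 2h to convert from UTC+2).
Gita in UTC: 07:00-11:10, 13:05-18:00 (add 2h to convert from UTC-2).
Priya ∩ Wiremu: 07:55-10:30, 13:35-14:50, 15:05-18:00.
Priya ∩ Wiremu ∩ Ben: 07:55-10:30, 13:35-14:25, 16:50-18:00.
Priya ∩ Wiremu ∩ Ben ∩ Viktor: 07:55-10:30, 13:35-14:25, 16:50-18:00.
Priya ∩ Wiremu ∩ Ben ∩ Viktor ∩ Gita: 07:55-10:30, 13:35-14:25, 16:50-18:00.
So the common availability across everyone is 07:55-10:30, 13:35-14:25, 16:50-18:00.
The last common window of at least 20 minutes is 16:50-18:00; a 20-minute meeting can start as late as 17:40 and still end by 18:00.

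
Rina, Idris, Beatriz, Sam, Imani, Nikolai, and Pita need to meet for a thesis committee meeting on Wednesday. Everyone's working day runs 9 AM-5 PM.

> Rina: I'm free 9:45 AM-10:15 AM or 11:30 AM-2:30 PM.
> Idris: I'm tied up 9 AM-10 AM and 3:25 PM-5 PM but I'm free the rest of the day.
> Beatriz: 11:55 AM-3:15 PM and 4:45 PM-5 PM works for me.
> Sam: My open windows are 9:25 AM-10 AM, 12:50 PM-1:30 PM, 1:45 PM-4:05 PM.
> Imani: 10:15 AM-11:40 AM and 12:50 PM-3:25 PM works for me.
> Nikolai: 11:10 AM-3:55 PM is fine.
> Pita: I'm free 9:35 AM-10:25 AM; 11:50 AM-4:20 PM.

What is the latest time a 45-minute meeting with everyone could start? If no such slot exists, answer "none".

Rina free: 09:45-10:15, 11:30-14:30.
Idris free: 10:00-15:25 (invert busy blocks within the working day).
Beatriz free: 11:55-15:15, 16:45-17:00.
Sam free: 09:25-10:00, 12:50-13:30, 13:45-16:05.
Imani free: 10:15-11:40, 12:50-15:25.
Nikolai free: 11:10-15:55.
Pita free: 09:35-10:25, 11:50-16:20.
Rina ∩ Idris: 10:00-10:15, 11:30-14:30.
Rina ∩ Idris ∩ Beatriz: 11:55-14:30.
Rina ∩ Idris ∩ Beatriz ∩ Sam: 12:50-13:30, 13:45-14:30.
Rina ∩ Idris ∩ Beatriz ∩ Sam ∩ Imani: 12:50-13:30, 13:45-14:30.
Rina ∩ Idris ∩ Beatriz ∩ Sam ∩ Imani ∩ Nikolai: 12:50-13:30, 13:45-14:30.
Rina ∩ Idris ∩ Beatriz ∩ Sam ∩ Imani ∩ Nikolai ∩ Pita: 12:50-13:30, 13:45-14:30.
Those are the intersection windows.
The last common window of at least 45 minutes is 13:45-14:30; a 45-minute meeting can start as late as 13:45 and still end by 14:30.

13:45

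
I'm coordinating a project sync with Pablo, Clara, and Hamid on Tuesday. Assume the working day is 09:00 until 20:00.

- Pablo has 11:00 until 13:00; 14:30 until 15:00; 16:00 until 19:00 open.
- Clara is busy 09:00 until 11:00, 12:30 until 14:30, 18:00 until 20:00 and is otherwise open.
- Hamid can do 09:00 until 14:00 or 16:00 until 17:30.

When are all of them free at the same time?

11:00-12:30, 16:00-17:30

Pablo free: 11:00-13:00, 14:30-15:00, 16:00-19:00.
Clara free: 11:00-12:30, 14:30-18:00 (invert busy blocks within the working day).
Hamid free: 09:00-14:00, 16:00-17:30.
Pablo ∩ Clara: 11:00-12:30, 14:30-15:00, 16:00-18:00.
Pablo ∩ Clara ∩ Hamid: 11:00-12:30, 16:00-17:30.
Those are the intersection windows.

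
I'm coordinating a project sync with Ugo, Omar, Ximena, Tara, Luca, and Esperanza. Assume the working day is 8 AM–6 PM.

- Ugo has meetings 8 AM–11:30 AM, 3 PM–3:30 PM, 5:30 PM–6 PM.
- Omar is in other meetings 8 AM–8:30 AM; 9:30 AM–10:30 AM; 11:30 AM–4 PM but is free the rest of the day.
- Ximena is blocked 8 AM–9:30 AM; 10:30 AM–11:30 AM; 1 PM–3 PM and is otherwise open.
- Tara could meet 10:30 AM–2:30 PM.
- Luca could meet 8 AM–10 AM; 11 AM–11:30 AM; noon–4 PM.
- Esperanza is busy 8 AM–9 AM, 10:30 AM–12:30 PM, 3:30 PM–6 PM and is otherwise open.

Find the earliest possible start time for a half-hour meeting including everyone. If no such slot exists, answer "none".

none

Ugo free: 11:30-15:00, 15:30-17:30 (invert busy blocks within the working day).
Omar free: 08:30-09:30, 10:30-11:30, 16:00-18:00 (invert busy blocks within the working day).
Ximena free: 09:30-10:30, 11:30-13:00, 15:00-18:00 (invert busy blocks within the working day).
Tara free: 10:30-14:30.
Luca free: 08:00-10:00, 11:00-11:30, 12:00-16:00.
Esperanza free: 09:00-10:30, 12:30-15:30 (invert busy blocks within the working day).
Ugo ∩ Omar: 16:00-17:30.
Ugo ∩ Omar ∩ Ximena: 16:00-17:30.
Ugo ∩ Omar ∩ Ximena ∩ Tara: ∅.
Ugo ∩ Omar ∩ Ximena ∩ Tara ∩ Luca: ∅.
Ugo ∩ Omar ∩ Ximena ∩ Tara ∩ Luca ∩ Esperanza: ∅.
There is no time when everyone is free.
No common window is at least 30 minutes long.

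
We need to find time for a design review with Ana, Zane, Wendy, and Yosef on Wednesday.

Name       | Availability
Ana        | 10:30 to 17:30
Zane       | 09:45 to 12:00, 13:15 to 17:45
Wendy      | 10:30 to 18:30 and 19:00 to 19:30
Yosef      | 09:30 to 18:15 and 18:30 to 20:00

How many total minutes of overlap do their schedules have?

Ana ∩ Zane: 10:30-12:00, 13:15-17:30.
Ana ∩ Zane ∩ Wendy: 10:30-12:00, 13:15-17:30.
Ana ∩ Zane ∩ Wendy ∩ Yosef: 10:30-12:00, 13:15-17:30.
Summing the common windows: 90 + 255 = 345 minutes.

345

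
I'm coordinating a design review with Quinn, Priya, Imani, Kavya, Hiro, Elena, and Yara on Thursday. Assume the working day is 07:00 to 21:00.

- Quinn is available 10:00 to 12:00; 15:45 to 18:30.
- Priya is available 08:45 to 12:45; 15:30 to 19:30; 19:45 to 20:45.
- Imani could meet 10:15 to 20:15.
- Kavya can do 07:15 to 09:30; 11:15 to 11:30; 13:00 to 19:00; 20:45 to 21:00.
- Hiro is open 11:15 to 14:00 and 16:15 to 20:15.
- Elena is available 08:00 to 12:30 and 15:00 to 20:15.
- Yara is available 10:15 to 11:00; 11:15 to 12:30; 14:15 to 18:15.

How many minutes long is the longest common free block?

120

Quinn ∩ Priya: 10:00-12:00, 15:45-18:30.
Quinn ∩ Priya ∩ Imani: 10:15-12:00, 15:45-18:30.
Quinn ∩ Priya ∩ Imani ∩ Kavya: 11:15-11:30, 15:45-18:30.
Quinn ∩ Priya ∩ Imani ∩ Kavya ∩ Hiro: 11:15-11:30, 16:15-18:30.
Quinn ∩ Priya ∩ Imani ∩ Kavya ∩ Hiro ∩ Elena: 11:15-11:30, 16:15-18:30.
Quinn ∩ Priya ∩ Imani ∩ Kavya ∩ Hiro ∩ Elena ∩ Yara: 11:15-11:30, 16:15-18:15.
The longest is 16:15-18:15 at 120 minutes.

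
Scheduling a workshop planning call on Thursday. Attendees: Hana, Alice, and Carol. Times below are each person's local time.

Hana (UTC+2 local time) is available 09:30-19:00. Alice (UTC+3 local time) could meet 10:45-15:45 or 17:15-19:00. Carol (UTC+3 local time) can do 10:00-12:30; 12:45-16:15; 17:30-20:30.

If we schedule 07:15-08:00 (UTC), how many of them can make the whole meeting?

1

Hana in UTC: 07:30-17:00 (subtract 2h to convert from UTC+2).
Alice in UTC: 07:45-12:45, 14:15-16:00 (subtract 3h to convert from UTC+3).
Carol in UTC: 07:00-09:30, 09:45-13:15, 14:30-17:30 (subtract 3h to convert from UTC+3).
Carol can make the full 07:15-08:00 slot — that's 1.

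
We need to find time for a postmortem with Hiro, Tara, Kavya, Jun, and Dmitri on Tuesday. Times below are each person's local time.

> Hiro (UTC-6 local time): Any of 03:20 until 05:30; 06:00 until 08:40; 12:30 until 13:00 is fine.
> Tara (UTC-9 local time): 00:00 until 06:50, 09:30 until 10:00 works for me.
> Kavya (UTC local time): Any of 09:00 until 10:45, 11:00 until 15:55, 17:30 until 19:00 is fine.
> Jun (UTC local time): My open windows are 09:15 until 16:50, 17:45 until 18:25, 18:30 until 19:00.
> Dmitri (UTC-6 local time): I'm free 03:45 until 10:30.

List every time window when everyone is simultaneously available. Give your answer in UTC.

Hiro in UTC: 09:20-11:30, 12:00-14:40, 18:30-19:00 (add 6h to convert from UTC-6).
Tara in UTC: 09:00-15:50, 18:30-19:00 (add 9h to convert from UTC-9).
Kavya in UTC: 09:00-10:45, 11:00-15:55, 17:30-19:00.
Jun in UTC: 09:15-16:50, 17:45-18:25, 18:30-19:00.
Dmitri in UTC: 09:45-16:30 (add 6h to convert from UTC-6).
Hiro ∩ Tara: 09:20-11:30, 12:00-14:40, 18:30-19:00.
Hiro ∩ Tara ∩ Kavya: 09:20-10:45, 11:00-11:30, 12:00-14:40, 18:30-19:00.
Hiro ∩ Tara ∩ Kavya ∩ Jun: 09:20-10:45, 11:00-11:30, 12:00-14:40, 18:30-19:00.
Hiro ∩ Tara ∩ Kavya ∩ Jun ∩ Dmitri: 09:45-10:45, 11:00-11:30, 12:00-14:40.
So the common availability across everyone is 09:45-10:45, 11:00-11:30, 12:00-14:40.

09:45-10:45, 11:00-11:30, 12:00-14:40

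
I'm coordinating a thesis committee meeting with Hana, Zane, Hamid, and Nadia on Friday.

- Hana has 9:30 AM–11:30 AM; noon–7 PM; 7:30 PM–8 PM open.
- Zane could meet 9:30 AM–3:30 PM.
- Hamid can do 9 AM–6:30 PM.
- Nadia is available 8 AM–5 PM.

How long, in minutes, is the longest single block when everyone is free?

210

Hana ∩ Zane: 09:30-11:30, 12:00-15:30.
Hana ∩ Zane ∩ Hamid: 09:30-11:30, 12:00-15:30.
Hana ∩ Zane ∩ Hamid ∩ Nadia: 09:30-11:30, 12:00-15:30.
Those are the intersection windows.
The longest is 12:00-15:30 at 210 minutes.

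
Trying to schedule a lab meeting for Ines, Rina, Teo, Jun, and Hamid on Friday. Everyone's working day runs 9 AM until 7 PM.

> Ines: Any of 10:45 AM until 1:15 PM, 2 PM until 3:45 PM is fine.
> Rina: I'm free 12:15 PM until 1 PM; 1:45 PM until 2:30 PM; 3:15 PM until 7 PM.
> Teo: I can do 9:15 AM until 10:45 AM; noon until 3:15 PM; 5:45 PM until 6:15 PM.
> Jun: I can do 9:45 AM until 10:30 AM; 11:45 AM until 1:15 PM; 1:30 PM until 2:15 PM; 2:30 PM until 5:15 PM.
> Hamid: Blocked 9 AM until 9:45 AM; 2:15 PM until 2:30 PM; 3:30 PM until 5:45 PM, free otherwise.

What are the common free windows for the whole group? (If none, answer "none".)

Ines free: 10:45-13:15, 14:00-15:45.
Rina free: 12:15-13:00, 13:45-14:30, 15:15-19:00.
Teo free: 09:15-10:45, 12:00-15:15, 17:45-18:15.
Jun free: 09:45-10:30, 11:45-13:15, 13:30-14:15, 14:30-17:15.
Hamid free: 09:45-14:15, 14:30-15:30, 17:45-19:00 (invert busy blocks within the working day).
Ines ∩ Rina: 12:15-13:00, 14:00-14:30, 15:15-15:45.
Ines ∩ Rina ∩ Teo: 12:15-13:00, 14:00-14:30.
Ines ∩ Rina ∩ Teo ∩ Jun: 12:15-13:00, 14:00-14:15.
Ines ∩ Rina ∩ Teo ∩ Jun ∩ Hamid: 12:15-13:00, 14:00-14:15.

12:15-13:00, 14:00-14:15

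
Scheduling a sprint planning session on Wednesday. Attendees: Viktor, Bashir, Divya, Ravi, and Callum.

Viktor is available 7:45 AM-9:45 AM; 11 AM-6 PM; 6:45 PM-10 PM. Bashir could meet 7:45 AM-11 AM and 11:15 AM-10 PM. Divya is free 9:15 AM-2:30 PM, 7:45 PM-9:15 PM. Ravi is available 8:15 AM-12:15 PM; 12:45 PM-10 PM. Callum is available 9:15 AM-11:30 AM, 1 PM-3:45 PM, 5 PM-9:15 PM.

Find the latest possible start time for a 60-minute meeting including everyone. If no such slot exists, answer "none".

Viktor ∩ Bashir: 07:45-09:45, 11:15-18:00, 18:45-22:00.
Viktor ∩ Bashir ∩ Divya: 09:15-09:45, 11:15-14:30, 19:45-21:15.
Viktor ∩ Bashir ∩ Divya ∩ Ravi: 09:15-09:45, 11:15-12:15, 12:45-14:30, 19:45-21:15.
Viktor ∩ Bashir ∩ Divya ∩ Ravi ∩ Callum: 09:15-09:45, 11:15-11:30, 13:00-14:30, 19:45-21:15.
The last common window of at least 60 minutes is 19:45-21:15; a 60-minute meeting can start as late as 20:15 and still end by 21:15.

20:15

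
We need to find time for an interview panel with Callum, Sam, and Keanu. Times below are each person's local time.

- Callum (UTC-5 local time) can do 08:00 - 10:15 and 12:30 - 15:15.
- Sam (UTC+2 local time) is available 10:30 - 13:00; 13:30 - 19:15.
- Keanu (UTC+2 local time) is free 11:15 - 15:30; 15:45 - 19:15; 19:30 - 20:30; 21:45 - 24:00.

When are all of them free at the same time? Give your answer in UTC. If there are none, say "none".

Callum in UTC: 13:00-15:15, 17:30-20:15 (add 5h to convert from UTC-5).
Sam in UTC: 08:30-11:00, 11:30-17:15 (subtract 2h to convert from UTC+2).
Keanu in UTC: 09:15-13:30, 13:45-17:15, 17:30-18:30, 19:45-22:00 (subtract 2h to convert from UTC+2).
Callum ∩ Sam: 13:00-15:15.
Callum ∩ Sam ∩ Keanu: 13:00-13:30, 13:45-15:15.
Those are the intersection windows.

13:00-13:30, 13:45-15:15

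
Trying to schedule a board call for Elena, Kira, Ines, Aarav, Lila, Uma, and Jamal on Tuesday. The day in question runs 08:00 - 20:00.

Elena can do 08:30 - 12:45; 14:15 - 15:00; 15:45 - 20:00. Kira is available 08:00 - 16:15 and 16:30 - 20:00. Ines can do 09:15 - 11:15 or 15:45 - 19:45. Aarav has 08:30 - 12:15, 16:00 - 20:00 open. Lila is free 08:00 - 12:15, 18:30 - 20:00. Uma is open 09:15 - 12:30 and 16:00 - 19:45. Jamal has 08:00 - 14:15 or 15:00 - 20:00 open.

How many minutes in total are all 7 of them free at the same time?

Elena ∩ Kira: 08:30-12:45, 14:15-15:00, 15:45-16:15, 16:30-20:00.
Elena ∩ Kira ∩ Ines: 09:15-11:15, 15:45-16:15, 16:30-19:45.
Elena ∩ Kira ∩ Ines ∩ Aarav: 09:15-11:15, 16:00-16:15, 16:30-19:45.
Elena ∩ Kira ∩ Ines ∩ Aarav ∩ Lila: 09:15-11:15, 18:30-19:45.
Elena ∩ Kira ∩ Ines ∩ Aarav ∩ Lila ∩ Uma: 09:15-11:15, 18:30-19:45.
Elena ∩ Kira ∩ Ines ∩ Aarav ∩ Lila ∩ Uma ∩ Jamal: 09:15-11:15, 18:30-19:45.
So the common availability across everyone is 09:15-11:15, 18:30-19:45.
Summing the common windows: 120 + 75 = 195 minutes.

195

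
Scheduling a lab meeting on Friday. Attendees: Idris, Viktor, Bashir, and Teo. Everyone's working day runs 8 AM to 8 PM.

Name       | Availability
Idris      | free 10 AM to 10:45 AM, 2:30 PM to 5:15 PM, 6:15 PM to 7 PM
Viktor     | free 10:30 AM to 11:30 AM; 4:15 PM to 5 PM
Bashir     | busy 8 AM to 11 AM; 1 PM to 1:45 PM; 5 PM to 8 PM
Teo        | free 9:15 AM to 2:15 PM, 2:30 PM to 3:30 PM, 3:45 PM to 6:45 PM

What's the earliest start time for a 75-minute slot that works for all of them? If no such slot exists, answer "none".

Idris free: 10:00-10:45, 14:30-17:15, 18:15-19:00.
Viktor free: 10:30-11:30, 16:15-17:00.
Bashir free: 11:00-13:00, 13:45-17:00 (invert busy blocks within the working day).
Teo free: 09:15-14:15, 14:30-15:30, 15:45-18:45.
Idris ∩ Viktor: 10:30-10:45, 16:15-17:00.
Idris ∩ Viktor ∩ Bashir: 16:15-17:00.
Idris ∩ Viktor ∩ Bashir ∩ Teo: 16:15-17:00.
No common window is at least 75 minutes long.

none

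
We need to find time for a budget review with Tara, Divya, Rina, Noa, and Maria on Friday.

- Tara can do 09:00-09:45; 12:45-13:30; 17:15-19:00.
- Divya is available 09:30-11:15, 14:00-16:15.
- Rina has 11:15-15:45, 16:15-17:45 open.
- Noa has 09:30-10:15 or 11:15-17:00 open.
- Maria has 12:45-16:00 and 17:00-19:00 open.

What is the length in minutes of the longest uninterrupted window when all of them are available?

Tara ∩ Divya: 09:30-09:45.
Tara ∩ Divya ∩ Rina: ∅.
Tara ∩ Divya ∩ Rina ∩ Noa: ∅.
Tara ∩ Divya ∩ Rina ∩ Noa ∩ Maria: ∅.
There is no time when everyone is free.
No common window exists, so the longest block is 0 minutes.

0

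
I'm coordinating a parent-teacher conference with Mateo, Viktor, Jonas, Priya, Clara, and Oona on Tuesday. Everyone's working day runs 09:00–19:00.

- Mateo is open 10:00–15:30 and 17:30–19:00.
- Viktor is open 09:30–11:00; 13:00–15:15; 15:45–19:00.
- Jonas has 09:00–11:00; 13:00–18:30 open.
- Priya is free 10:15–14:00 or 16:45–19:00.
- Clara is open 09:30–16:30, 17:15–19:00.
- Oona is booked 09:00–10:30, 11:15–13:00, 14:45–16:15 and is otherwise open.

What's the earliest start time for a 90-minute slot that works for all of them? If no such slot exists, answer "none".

none

Mateo free: 10:00-15:30, 17:30-19:00.
Viktor free: 09:30-11:00, 13:00-15:15, 15:45-19:00.
Jonas free: 09:00-11:00, 13:00-18:30.
Priya free: 10:15-14:00, 16:45-19:00.
Clara free: 09:30-16:30, 17:15-19:00.
Oona free: 10:30-11:15, 13:00-14:45, 16:15-19:00 (invert busy blocks within the working day).
Mateo ∩ Viktor: 10:00-11:00, 13:00-15:15, 17:30-19:00.
Mateo ∩ Viktor ∩ Jonas: 10:00-11:00, 13:00-15:15, 17:30-18:30.
Mateo ∩ Viktor ∩ Jonas ∩ Priya: 10:15-11:00, 13:00-14:00, 17:30-18:30.
Mateo ∩ Viktor ∩ Jonas ∩ Priya ∩ Clara: 10:15-11:00, 13:00-14:00, 17:30-18:30.
Mateo ∩ Viktor ∩ Jonas ∩ Priya ∩ Clara ∩ Oona: 10:30-11:00, 13:00-14:00, 17:30-18:30.
No common window is at least 90 minutes long.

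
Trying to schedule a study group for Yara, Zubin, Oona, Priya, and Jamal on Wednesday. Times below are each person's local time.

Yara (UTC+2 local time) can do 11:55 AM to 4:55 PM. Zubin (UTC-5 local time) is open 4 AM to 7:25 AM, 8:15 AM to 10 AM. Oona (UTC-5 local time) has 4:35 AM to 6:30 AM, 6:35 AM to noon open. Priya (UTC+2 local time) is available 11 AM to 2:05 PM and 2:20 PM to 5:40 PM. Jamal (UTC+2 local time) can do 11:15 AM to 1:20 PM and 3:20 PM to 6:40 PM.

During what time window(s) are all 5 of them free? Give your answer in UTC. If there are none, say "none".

09:55-11:20, 13:20-14:55

Yara in UTC: 09:55-14:55 (subtract 2h to convert from UTC+2).
Zubin in UTC: 09:00-12:25, 13:15-15:00 (add 5h to convert from UTC-5).
Oona in UTC: 09:35-11:30, 11:35-17:00 (add 5h to convert from UTC-5).
Priya in UTC: 09:00-12:05, 12:20-15:40 (subtract 2h to convert from UTC+2).
Jamal in UTC: 09:15-11:20, 13:20-16:40 (subtract 2h to convert from UTC+2).
Yara ∩ Zubin: 09:55-12:25, 13:15-14:55.
Yara ∩ Zubin ∩ Oona: 09:55-11:30, 11:35-12:25, 13:15-14:55.
Yara ∩ Zubin ∩ Oona ∩ Priya: 09:55-11:30, 11:35-12:05, 12:20-12:25, 13:15-14:55.
Yara ∩ Zubin ∩ Oona ∩ Priya ∩ Jamal: 09:55-11:20, 13:20-14:55.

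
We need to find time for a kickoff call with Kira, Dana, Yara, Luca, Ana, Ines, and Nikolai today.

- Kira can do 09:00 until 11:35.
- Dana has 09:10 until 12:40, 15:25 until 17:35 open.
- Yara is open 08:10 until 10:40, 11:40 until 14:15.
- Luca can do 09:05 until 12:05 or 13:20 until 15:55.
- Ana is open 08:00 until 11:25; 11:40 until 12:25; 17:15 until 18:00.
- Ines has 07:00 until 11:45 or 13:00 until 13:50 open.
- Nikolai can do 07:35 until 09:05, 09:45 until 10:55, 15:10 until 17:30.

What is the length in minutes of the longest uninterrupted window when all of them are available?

55

Kira ∩ Dana: 09:10-11:35.
Kira ∩ Dana ∩ Yara: 09:10-10:40.
Kira ∩ Dana ∩ Yara ∩ Luca: 09:10-10:40.
Kira ∩ Dana ∩ Yara ∩ Luca ∩ Ana: 09:10-10:40.
Kira ∩ Dana ∩ Yara ∩ Luca ∩ Ana ∩ Ines: 09:10-10:40.
Kira ∩ Dana ∩ Yara ∩ Luca ∩ Ana ∩ Ines ∩ Nikolai: 09:45-10:40.
The longest is 09:45-10:40 at 55 minutes.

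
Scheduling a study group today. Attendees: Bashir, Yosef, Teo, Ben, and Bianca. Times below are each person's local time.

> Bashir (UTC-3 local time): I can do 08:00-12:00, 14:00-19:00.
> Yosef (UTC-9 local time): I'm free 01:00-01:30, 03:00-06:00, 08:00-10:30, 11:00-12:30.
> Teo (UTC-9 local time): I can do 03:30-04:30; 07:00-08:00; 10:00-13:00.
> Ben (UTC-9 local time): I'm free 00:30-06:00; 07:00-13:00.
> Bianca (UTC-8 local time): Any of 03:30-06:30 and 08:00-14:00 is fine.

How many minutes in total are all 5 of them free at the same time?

Bashir in UTC: 11:00-15:00, 17:00-22:00 (add 3h to convert from UTC-3).
Yosef in UTC: 10:00-10:30, 12:00-15:00, 17:00-19:30, 20:00-21:30 (add 9h to convert from UTC-9).
Teo in UTC: 12:30-13:30, 16:00-17:00, 19:00-22:00 (add 9h to convert from UTC-9).
Ben in UTC: 09:30-15:00, 16:00-22:00 (add 9h to convert from UTC-9).
Bianca in UTC: 11:30-14:30, 16:00-22:00 (add 8h to convert from UTC-8).
Bashir ∩ Yosef: 12:00-15:00, 17:00-19:30, 20:00-21:30.
Bashir ∩ Yosef ∩ Teo: 12:30-13:30, 19:00-19:30, 20:00-21:30.
Bashir ∩ Yosef ∩ Teo ∩ Ben: 12:30-13:30, 19:00-19:30, 20:00-21:30.
Bashir ∩ Yosef ∩ Teo ∩ Ben ∩ Bianca: 12:30-13:30, 19:00-19:30, 20:00-21:30.
So the common availability across everyone is 12:30-13:30, 19:00-19:30, 20:00-21:30.
Summing the common windows: 60 + 30 + 90 = 180 minutes.

180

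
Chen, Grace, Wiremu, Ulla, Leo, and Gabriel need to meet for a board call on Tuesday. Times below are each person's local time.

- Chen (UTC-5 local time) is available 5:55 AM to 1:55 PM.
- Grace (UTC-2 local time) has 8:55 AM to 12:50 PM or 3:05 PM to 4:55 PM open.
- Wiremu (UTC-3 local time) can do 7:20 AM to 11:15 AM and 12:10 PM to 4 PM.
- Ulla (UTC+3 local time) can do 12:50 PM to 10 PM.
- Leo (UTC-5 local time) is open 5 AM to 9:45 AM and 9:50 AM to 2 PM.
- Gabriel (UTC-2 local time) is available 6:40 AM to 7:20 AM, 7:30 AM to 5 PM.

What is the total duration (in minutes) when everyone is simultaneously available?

310

Chen in UTC: 10:55-18:55 (add 5h to convert from UTC-5).
Grace in UTC: 10:55-14:50, 17:05-18:55 (add 2h to convert from UTC-2).
Wiremu in UTC: 10:20-14:15, 15:10-19:00 (add 3h to convert from UTC-3).
Ulla in UTC: 09:50-19:00 (subtract 3h to convert from UTC+3).
Leo in UTC: 10:00-14:45, 14:50-19:00 (add 5h to convert from UTC-5).
Gabriel in UTC: 08:40-09:20, 09:30-19:00 (add 2h to convert from UTC-2).
Chen ∩ Grace: 10:55-14:50, 17:05-18:55.
Chen ∩ Grace ∩ Wiremu: 10:55-14:15, 17:05-18:55.
Chen ∩ Grace ∩ Wiremu ∩ Ulla: 10:55-14:15, 17:05-18:55.
Chen ∩ Grace ∩ Wiremu ∩ Ulla ∩ Leo: 10:55-14:15, 17:05-18:55.
Chen ∩ Grace ∩ Wiremu ∩ Ulla ∩ Leo ∩ Gabriel: 10:55-14:15, 17:05-18:55.
Summing the common windows: 200 + 110 = 310 minutes.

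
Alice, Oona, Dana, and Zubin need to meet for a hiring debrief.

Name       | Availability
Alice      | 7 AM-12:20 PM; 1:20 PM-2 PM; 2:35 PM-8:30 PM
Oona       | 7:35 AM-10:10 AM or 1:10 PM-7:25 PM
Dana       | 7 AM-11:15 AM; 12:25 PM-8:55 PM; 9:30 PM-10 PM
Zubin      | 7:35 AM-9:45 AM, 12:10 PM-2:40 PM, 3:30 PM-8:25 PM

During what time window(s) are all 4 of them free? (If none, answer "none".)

07:35-09:45, 13:20-14:00, 14:35-14:40, 15:30-19:25

Alice ∩ Oona: 07:35-10:10, 13:20-14:00, 14:35-19:25.
Alice ∩ Oona ∩ Dana: 07:35-10:10, 13:20-14:00, 14:35-19:25.
Alice ∩ Oona ∩ Dana ∩ Zubin: 07:35-09:45, 13:20-14:00, 14:35-14:40, 15:30-19:25.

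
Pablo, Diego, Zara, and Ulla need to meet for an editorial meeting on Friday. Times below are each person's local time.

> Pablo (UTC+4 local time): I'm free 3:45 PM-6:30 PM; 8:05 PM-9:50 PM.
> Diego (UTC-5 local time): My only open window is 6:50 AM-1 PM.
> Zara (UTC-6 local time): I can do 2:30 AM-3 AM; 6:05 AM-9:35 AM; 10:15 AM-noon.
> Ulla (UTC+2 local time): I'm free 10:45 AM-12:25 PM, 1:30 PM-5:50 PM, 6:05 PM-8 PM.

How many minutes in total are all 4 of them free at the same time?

240

Pablo in UTC: 11:45-14:30, 16:05-17:50 (subtract 4h to convert from UTC+4).
Diego in UTC: 11:50-18:00 (add 5h to convert from UTC-5).
Zara in UTC: 08:30-09:00, 12:05-15:35, 16:15-18:00 (add 6h to convert from UTC-6).
Ulla in UTC: 08:45-10:25, 11:30-15:50, 16:05-18:00 (subtract 2h to convert from UTC+2).
Pablo ∩ Diego: 11:50-14:30, 16:05-17:50.
Pablo ∩ Diego ∩ Zara: 12:05-14:30, 16:15-17:50.
Pablo ∩ Diego ∩ Zara ∩ Ulla: 12:05-14:30, 16:15-17:50.
Summing the common windows: 145 + 95 = 240 minutes.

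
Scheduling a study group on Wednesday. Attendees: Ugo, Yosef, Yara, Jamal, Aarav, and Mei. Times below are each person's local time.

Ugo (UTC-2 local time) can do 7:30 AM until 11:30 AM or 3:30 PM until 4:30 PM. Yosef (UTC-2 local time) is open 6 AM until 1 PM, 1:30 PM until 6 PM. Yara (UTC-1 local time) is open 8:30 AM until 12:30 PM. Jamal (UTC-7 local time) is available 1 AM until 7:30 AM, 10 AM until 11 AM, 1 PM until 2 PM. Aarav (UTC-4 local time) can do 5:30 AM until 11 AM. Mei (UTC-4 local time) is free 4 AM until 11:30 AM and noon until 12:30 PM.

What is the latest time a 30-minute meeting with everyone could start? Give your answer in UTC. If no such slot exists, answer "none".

Ugo in UTC: 09:30-13:30, 17:30-18:30 (add 2h to convert from UTC-2).
Yosef in UTC: 08:00-15:00, 15:30-20:00 (add 2h to convert from UTC-2).
Yara in UTC: 09:30-13:30 (add 1h to convert from UTC-1).
Jamal in UTC: 08:00-14:30, 17:00-18:00, 20:00-21:00 (add 7h to convert from UTC-7).
Aarav in UTC: 09:30-15:00 (add 4h to convert from UTC-4).
Mei in UTC: 08:00-15:30, 16:00-16:30 (add 4h to convert from UTC-4).
Ugo ∩ Yosef: 09:30-13:30, 17:30-18:30.
Ugo ∩ Yosef ∩ Yara: 09:30-13:30.
Ugo ∩ Yosef ∩ Yara ∩ Jamal: 09:30-13:30.
Ugo ∩ Yosef ∩ Yara ∩ Jamal ∩ Aarav: 09:30-13:30.
Ugo ∩ Yosef ∩ Yara ∩ Jamal ∩ Aarav ∩ Mei: 09:30-13:30.
Those are the intersection windows.
The last common window of at least 30 minutes is 09:30-13:30; a 30-minute meeting can start as late as 13:00 and still end by 13:30.

13:00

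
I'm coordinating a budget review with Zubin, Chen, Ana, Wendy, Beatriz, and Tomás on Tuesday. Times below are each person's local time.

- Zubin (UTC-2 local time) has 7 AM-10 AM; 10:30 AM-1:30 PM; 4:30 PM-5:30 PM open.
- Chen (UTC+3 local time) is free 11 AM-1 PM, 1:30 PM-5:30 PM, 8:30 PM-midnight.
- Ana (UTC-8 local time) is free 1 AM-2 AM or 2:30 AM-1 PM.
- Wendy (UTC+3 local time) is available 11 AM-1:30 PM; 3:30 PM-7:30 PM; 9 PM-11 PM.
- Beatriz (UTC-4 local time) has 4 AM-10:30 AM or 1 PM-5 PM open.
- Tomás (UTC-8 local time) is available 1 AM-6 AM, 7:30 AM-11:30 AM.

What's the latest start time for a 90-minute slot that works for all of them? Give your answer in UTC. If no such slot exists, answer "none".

Zubin in UTC: 09:00-12:00, 12:30-15:30, 18:30-19:30 (add 2h to convert from UTC-2).
Chen in UTC: 08:00-10:00, 10:30-14:30, 17:30-21:00 (subtract 3h to convert from UTC+3).
Ana in UTC: 09:00-10:00, 10:30-21:00 (add 8h to convert from UTC-8).
Wendy in UTC: 08:00-10:30, 12:30-16:30, 18:00-20:00 (subtract 3h to convert from UTC+3).
Beatriz in UTC: 08:00-14:30, 17:00-21:00 (add 4h to convert from UTC-4).
Tomás in UTC: 09:00-14:00, 15:30-19:30 (add 8h to convert from UTC-8).
Zubin ∩ Chen: 09:00-10:00, 10:30-12:00, 12:30-14:30, 18:30-19:30.
Zubin ∩ Chen ∩ Ana: 09:00-10:00, 10:30-12:00, 12:30-14:30, 18:30-19:30.
Zubin ∩ Chen ∩ Ana ∩ Wendy: 09:00-10:00, 12:30-14:30, 18:30-19:30.
Zubin ∩ Chen ∩ Ana ∩ Wendy ∩ Beatriz: 09:00-10:00, 12:30-14:30, 18:30-19:30.
Zubin ∩ Chen ∩ Ana ∩ Wendy ∩ Beatriz ∩ Tomás: 09:00-10:00, 12:30-14:00, 18:30-19:30.
The last common window of at least 90 minutes is 12:30-14:00; a 90-minute meeting can start as late as 12:30 and still end by 14:00.

12:30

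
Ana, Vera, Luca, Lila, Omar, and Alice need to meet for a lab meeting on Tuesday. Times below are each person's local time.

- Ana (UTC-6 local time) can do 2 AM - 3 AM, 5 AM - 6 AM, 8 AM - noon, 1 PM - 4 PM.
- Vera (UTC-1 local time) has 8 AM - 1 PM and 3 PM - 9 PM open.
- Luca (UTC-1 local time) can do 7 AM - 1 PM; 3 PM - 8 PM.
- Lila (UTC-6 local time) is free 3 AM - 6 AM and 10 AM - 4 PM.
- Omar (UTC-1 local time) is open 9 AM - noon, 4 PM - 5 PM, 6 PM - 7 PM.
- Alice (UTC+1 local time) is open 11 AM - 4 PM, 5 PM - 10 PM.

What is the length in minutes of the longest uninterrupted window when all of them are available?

60

Ana in UTC: 08:00-09:00, 11:00-12:00, 14:00-18:00, 19:00-22:00 (add 6h to convert from UTC-6).
Vera in UTC: 09:00-14:00, 16:00-22:00 (add 1h to convert from UTC-1).
Luca in UTC: 08:00-14:00, 16:00-21:00 (add 1h to convert from UTC-1).
Lila in UTC: 09:00-12:00, 16:00-22:00 (add 6h to convert from UTC-6).
Omar in UTC: 10:00-13:00, 17:00-18:00, 19:00-20:00 (add 1h to convert from UTC-1).
Alice in UTC: 10:00-15:00, 16:00-21:00 (subtract 1h to convert from UTC+1).
Ana ∩ Vera: 11:00-12:00, 16:00-18:00, 19:00-22:00.
Ana ∩ Vera ∩ Luca: 11:00-12:00, 16:00-18:00, 19:00-21:00.
Ana ∩ Vera ∩ Luca ∩ Lila: 11:00-12:00, 16:00-18:00, 19:00-21:00.
Ana ∩ Vera ∩ Luca ∩ Lila ∩ Omar: 11:00-12:00, 17:00-18:00, 19:00-20:00.
Ana ∩ Vera ∩ Luca ∩ Lila ∩ Omar ∩ Alice: 11:00-12:00, 17:00-18:00, 19:00-20:00.
The longest is 11:00-12:00 at 60 minutes.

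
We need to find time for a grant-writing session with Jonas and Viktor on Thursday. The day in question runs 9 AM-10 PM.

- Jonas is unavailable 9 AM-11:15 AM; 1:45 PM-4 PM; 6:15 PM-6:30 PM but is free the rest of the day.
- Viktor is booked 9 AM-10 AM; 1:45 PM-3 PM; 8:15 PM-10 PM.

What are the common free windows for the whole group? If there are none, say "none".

11:15-13:45, 16:00-18:15, 18:30-20:15

Jonas free: 11:15-13:45, 16:00-18:15, 18:30-22:00 (invert busy blocks within the working day).
Viktor free: 10:00-13:45, 15:00-20:15 (invert busy blocks within the working day).
Jonas ∩ Viktor: 11:15-13:45, 16:00-18:15, 18:30-20:15.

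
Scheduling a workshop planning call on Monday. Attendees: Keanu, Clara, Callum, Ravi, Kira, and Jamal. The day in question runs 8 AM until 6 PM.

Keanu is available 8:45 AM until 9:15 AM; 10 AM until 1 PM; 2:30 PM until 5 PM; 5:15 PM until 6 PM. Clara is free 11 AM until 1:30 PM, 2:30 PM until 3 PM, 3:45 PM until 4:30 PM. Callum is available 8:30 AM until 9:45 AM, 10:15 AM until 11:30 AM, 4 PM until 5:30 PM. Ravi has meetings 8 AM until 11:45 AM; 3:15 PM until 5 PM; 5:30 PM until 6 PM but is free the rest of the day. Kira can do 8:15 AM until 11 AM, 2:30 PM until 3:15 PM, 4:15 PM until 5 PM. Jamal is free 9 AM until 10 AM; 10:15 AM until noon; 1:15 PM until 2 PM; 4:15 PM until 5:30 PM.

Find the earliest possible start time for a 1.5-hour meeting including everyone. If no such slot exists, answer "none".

none

Keanu free: 08:45-09:15, 10:00-13:00, 14:30-17:00, 17:15-18:00.
Clara free: 11:00-13:30, 14:30-15:00, 15:45-16:30.
Callum free: 08:30-09:45, 10:15-11:30, 16:00-17:30.
Ravi free: 11:45-15:15, 17:00-17:30 (invert busy blocks within the working day).
Kira free: 08:15-11:00, 14:30-15:15, 16:15-17:00.
Jamal free: 09:00-10:00, 10:15-12:00, 13:15-14:00, 16:15-17:30.
Keanu ∩ Clara: 11:00-13:00, 14:30-15:00, 15:45-16:30.
Keanu ∩ Clara ∩ Callum: 11:00-11:30, 16:00-16:30.
Keanu ∩ Clara ∩ Callum ∩ Ravi: ∅.
Keanu ∩ Clara ∩ Callum ∩ Ravi ∩ Kira: ∅.
Keanu ∩ Clara ∩ Callum ∩ Ravi ∩ Kira ∩ Jamal: ∅.
There is no time when everyone is free.
No common window is at least 90 minutes long.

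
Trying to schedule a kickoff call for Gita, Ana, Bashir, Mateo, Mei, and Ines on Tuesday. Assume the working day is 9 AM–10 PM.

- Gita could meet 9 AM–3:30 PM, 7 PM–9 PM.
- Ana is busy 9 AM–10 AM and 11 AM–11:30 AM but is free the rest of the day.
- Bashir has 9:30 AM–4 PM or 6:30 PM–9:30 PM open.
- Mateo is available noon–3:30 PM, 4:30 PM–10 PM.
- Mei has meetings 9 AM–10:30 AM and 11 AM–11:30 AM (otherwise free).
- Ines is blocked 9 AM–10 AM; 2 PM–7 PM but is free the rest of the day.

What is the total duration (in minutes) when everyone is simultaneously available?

240

Gita free: 09:00-15:30, 19:00-21:00.
Ana free: 10:00-11:00, 11:30-22:00 (invert busy blocks within the working day).
Bashir free: 09:30-16:00, 18:30-21:30.
Mateo free: 12:00-15:30, 16:30-22:00.
Mei free: 10:30-11:00, 11:30-22:00 (invert busy blocks within the working day).
Ines free: 10:00-14:00, 19:00-22:00 (invert busy blocks within the working day).
Gita ∩ Ana: 10:00-11:00, 11:30-15:30, 19:00-21:00.
Gita ∩ Ana ∩ Bashir: 10:00-11:00, 11:30-15:30, 19:00-21:00.
Gita ∩ Ana ∩ Bashir ∩ Mateo: 12:00-15:30, 19:00-21:00.
Gita ∩ Ana ∩ Bashir ∩ Mateo ∩ Mei: 12:00-15:30, 19:00-21:00.
Gita ∩ Ana ∩ Bashir ∩ Mateo ∩ Mei ∩ Ines: 12:00-14:00, 19:00-21:00.
Summing the common windows: 120 + 120 = 240 minutes.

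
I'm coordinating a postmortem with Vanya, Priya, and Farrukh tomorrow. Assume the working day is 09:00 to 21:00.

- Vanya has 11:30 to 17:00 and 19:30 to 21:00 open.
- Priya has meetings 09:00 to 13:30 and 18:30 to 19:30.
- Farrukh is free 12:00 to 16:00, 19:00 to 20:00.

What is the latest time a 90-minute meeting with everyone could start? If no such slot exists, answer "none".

Vanya free: 11:30-17:00, 19:30-21:00.
Priya free: 13:30-18:30, 19:30-21:00 (invert busy blocks within the working day).
Farrukh free: 12:00-16:00, 19:00-20:00.
Vanya ∩ Priya: 13:30-17:00, 19:30-21:00.
Vanya ∩ Priya ∩ Farrukh: 13:30-16:00, 19:30-20:00.
The last common window of at least 90 minutes is 13:30-16:00; a 90-minute meeting can start as late as 14:30 and still end by 16:00.

14:30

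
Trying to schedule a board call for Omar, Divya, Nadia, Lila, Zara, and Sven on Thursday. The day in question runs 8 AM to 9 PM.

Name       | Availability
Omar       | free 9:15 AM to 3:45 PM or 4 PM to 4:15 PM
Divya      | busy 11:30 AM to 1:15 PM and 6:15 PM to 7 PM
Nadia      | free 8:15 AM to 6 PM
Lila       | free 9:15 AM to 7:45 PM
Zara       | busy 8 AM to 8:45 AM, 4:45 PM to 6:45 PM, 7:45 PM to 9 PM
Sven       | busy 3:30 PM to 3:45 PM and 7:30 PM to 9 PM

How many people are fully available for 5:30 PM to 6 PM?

Omar free: 09:15-15:45, 16:00-16:15.
Divya free: 08:00-11:30, 13:15-18:15, 19:00-21:00 (invert busy blocks within the working day).
Nadia free: 08:15-18:00.
Lila free: 09:15-19:45.
Zara free: 08:45-16:45, 18:45-19:45 (invert busy blocks within the working day).
Sven free: 08:00-15:30, 15:45-19:30 (invert busy blocks within the working day).
Divya, Nadia, Lila, and Sven can make the full 17:30-18:00 slot — that's 4.

4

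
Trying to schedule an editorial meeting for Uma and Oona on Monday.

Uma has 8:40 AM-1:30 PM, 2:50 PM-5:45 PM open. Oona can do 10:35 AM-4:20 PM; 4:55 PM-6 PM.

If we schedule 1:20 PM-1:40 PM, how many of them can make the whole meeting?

1

Oona can make the full 13:20-13:40 slot — that's 1.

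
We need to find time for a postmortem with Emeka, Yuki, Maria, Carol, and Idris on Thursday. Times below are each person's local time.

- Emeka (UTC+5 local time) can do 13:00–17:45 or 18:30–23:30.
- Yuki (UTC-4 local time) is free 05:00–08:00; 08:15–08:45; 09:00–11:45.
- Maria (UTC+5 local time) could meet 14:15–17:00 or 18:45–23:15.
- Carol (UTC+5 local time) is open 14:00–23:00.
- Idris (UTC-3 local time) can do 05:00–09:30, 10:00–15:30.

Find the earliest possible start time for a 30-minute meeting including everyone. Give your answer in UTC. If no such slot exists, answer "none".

Emeka in UTC: 08:00-12:45, 13:30-18:30 (subtract 5h to convert from UTC+5).
Yuki in UTC: 09:00-12:00, 12:15-12:45, 13:00-15:45 (add 4h to convert from UTC-4).
Maria in UTC: 09:15-12:00, 13:45-18:15 (subtract 5h to convert from UTC+5).
Carol in UTC: 09:00-18:00 (subtract 5h to convert from UTC+5).
Idris in UTC: 08:00-12:30, 13:00-18:30 (add 3h to convert from UTC-3).
Emeka ∩ Yuki: 09:00-12:00, 12:15-12:45, 13:30-15:45.
Emeka ∩ Yuki ∩ Maria: 09:15-12:00, 13:45-15:45.
Emeka ∩ Yuki ∩ Maria ∩ Carol: 09:15-12:00, 13:45-15:45.
Emeka ∩ Yuki ∩ Maria ∩ Carol ∩ Idris: 09:15-12:00, 13:45-15:45.
The first common window of at least 30 minutes is 09:15-12:00, so the earliest start is 09:15.

09:15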